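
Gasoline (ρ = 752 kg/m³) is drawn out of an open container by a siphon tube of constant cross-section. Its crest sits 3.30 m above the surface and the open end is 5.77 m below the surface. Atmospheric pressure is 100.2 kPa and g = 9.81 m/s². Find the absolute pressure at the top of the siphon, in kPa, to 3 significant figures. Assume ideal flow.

P_top = 33.3 kPa

The outlet speed comes from Torricelli: v = √(2g·5.77) = 10.6 m/s.
The bore is uniform, so the speed at the crest is the same v. Bernoulli surface→crest: P_atm = P_top + ½ρv² + ρg·h_top.
P_top = 100200 − ½·752·10.6² − 752·9.81·3.30 = 33300 Pa.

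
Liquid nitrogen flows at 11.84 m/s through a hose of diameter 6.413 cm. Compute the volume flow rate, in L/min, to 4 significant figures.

Q = A·v = 0.003230 m² × 11.84 m/s = 0.03824 m³/s.
Converting: 0.03824 m³/s × 60000 = 2295 L/min.

Q ≈ 2295 L/min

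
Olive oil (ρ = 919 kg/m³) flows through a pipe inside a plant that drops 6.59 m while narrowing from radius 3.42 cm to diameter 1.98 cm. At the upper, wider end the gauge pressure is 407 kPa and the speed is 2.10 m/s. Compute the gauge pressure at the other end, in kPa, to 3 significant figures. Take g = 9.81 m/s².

P₂ ≈ 180 kPa

Mass conservation (A₁v₁ = A₂v₂) gives v₂ = 2.10 × 36.7/3.08 = 25.1 m/s.
Applying Bernoulli between the two ends and solving for P₂: P₂ = P₁ + ½ρ(v₁² − v₂²) − ρgΔh.
P₂ = 407000 + ½·919·(2.10² − 25.1²) − 919·9.81·(−6.59) = 407000 + (-287000) − (-59400) = 180000 Pa.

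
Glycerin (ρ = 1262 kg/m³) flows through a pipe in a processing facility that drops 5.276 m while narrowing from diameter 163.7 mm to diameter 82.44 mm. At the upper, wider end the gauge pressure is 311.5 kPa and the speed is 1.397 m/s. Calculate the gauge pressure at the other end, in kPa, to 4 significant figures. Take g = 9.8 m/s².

P₂ = 358.8 kPa

By continuity, v₂ = v₁·A₁/A₂ = 1.397·(210.5/53.38) = 5.508 m/s.
Bernoulli: P₁ + ½ρv₁² + ρg h₁ = P₂ + ½ρv₂² + ρg h₂, so P₂ = P₁ + ½ρ(v₁² − v₂²) − ρg(h₂ − h₁).
P₂ = 311500 + ½·1262·(1.397² − 5.508²) − 1262·9.8·(−5.276) = 311500 + (-17910) − (-65250) = 358800 Pa.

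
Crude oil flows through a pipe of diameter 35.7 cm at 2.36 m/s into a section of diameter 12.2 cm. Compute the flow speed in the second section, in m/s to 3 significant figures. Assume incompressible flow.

v₂ ≈ 20.2 m/s

Continuity gives A₁v₁ = A₂v₂, so v₂ = (1000 cm²)/(117 cm²) × 2.36 m/s = 20.2 m/s.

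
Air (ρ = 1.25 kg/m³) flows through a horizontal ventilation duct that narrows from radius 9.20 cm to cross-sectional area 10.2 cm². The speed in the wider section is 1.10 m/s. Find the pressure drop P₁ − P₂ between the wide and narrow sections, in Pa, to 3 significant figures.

ΔP ≈ 513 Pa

Continuity gives A₁v₁ = A₂v₂, so v₂ = (266 cm²)/(10.2 cm²) × 1.10 m/s = 28.7 m/s.
With no height change, Bernoulli's equation is P₁ + ½ρv₁² = P₂ + ½ρv₂².
P₁ − P₂ = ½·1.25·(28.7² − 1.10²) = ½·1.25·821 = 513 Pa.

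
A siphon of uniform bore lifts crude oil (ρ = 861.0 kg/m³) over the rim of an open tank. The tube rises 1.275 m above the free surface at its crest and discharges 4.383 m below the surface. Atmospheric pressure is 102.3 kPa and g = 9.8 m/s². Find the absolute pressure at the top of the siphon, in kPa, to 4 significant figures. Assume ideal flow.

Bernoulli surface→outlet gives ½v² = g·h_out, so v = √(2·9.8·4.383) = 9.269 m/s.
Continuity keeps v the same throughout the tube; from surface to crest, P_atm + 0 = P_top + ½ρv² + ρg·h_top.
P_top = 102300 − ½·861.0·9.269² − 861.0·9.8·1.275 = 54560 Pa.

P_top ≈ 54.56 kPa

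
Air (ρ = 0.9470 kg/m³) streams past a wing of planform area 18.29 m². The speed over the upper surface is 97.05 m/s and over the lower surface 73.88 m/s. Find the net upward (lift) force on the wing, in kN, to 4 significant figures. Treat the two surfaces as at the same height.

With equal heights on the two surfaces, Bernoulli gives P_lower − P_upper = ½ρ(v_upper² − v_lower²).
ΔP = ½·0.9470·(97.05² − 73.88²) = 1875 Pa.
Lift = ΔP · A = 1875 × 18.29 = 34300 N.

F ≈ 34.30 kN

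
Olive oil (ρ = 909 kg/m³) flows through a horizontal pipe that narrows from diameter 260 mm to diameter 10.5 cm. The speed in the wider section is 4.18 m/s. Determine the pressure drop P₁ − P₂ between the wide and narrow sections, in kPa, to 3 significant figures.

Continuity gives A₁v₁ = A₂v₂, so v₂ = (531 cm²)/(86.6 cm²) × 4.18 m/s = 25.6 m/s.
The pipe is horizontal, so Bernoulli reduces to P₁ + ½ρv₁² = P₂ + ½ρv₂².
P₁ − P₂ = ½·909·(25.6² − 4.18²) = ½·909·639 = 291000 Pa.

ΔP = 291 kPa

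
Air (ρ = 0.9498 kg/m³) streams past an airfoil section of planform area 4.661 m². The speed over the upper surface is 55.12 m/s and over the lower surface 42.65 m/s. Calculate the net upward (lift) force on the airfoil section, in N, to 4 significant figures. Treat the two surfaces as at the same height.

F = 2699 N

With equal heights on the two surfaces, Bernoulli gives P_lower − P_upper = ½ρ(v_upper² − v_lower²).
ΔP = ½·0.9498·(55.12² − 42.65²) = 579.0 Pa.
Lift = ΔP · A = 579.0 × 4.661 = 2699 N.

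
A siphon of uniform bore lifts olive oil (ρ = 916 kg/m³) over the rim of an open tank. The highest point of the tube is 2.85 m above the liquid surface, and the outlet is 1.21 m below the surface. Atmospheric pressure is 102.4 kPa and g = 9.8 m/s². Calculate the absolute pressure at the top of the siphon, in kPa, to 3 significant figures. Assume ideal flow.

66.0 kPa

From the surface to the outlet (both open to atmosphere, surface at rest): v = √(2g·h_out) = √(2·9.8·1.21) = 4.87 m/s.
Continuity keeps v the same throughout the tube; from surface to crest, P_atm + 0 = P_top + ½ρv² + ρg·h_top.
P_top = 102400 − ½·916·4.87² − 916·9.8·2.85 = 66000 Pa.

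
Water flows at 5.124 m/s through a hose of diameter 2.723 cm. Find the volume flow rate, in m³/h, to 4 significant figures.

Q ≈ 10.74 m³/h

Q = A·v = 0.0005824 m² × 5.124 m/s = 0.002984 m³/s.
Converting: 0.002984 m³/s × 3600 = 10.74 m³/h.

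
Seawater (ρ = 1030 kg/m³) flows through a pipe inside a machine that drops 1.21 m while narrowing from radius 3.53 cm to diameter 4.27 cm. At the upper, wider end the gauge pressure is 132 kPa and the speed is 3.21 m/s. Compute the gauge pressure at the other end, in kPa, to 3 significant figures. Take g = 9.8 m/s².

By continuity, v₂ = v₁·A₁/A₂ = 3.21·(39.1/14.3) = 8.78 m/s.
Energy conservation along the streamline gives P₂ = P₁ − ½ρ(v₂² − v₁²) − ρg(h₂ − h₁).
P₂ = 132000 + ½·1030·(3.21² − 8.78²) − 1030·9.8·(−1.21) = 132000 + (-34400) − (-12200) = 110000 Pa.

P₂ ≈ 110 kPa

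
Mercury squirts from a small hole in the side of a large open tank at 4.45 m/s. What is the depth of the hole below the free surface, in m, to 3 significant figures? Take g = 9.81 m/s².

Inverting v = √(2gh) gives h = v² / 2g.
h = 4.45²/(2·9.81) = 19.8/19.62 = 1.01 m.

h ≈ 1.01 m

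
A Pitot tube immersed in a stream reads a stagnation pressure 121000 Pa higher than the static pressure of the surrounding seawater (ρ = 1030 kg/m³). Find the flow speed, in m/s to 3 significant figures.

At the stagnation point the flow is brought to rest, so Bernoulli gives P_stag − P_static = ½ρv².
v = √(2ΔP/ρ) = √(2·121000/1030) = 15.3 m/s.

v ≈ 15.3 m/s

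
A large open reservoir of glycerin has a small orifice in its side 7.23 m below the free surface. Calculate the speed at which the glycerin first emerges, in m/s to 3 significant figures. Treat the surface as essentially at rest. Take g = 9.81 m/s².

11.9 m/s

Torricelli's result v = √(2gh) gives v = √(2·9.81·7.23) = 11.9 m/s.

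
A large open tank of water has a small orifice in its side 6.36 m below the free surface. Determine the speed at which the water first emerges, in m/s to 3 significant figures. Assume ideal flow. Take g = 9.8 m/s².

v ≈ 11.2 m/s

Bernoulli from surface to hole (P equal, v_surface ≈ 0): v = √(2gh) = √(2×9.8×6.36) = 11.2 m/s.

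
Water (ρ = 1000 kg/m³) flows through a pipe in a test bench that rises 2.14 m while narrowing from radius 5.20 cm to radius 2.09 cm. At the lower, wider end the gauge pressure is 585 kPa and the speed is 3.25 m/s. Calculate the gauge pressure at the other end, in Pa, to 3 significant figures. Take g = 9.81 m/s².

The volume flow rate is constant, so v₂ = (A₁/A₂)v₁ = (84.9/13.7)·3.25 = 20.1 m/s.
Energy conservation along the streamline gives P₂ = P₁ − ½ρ(v₂² − v₁²) − ρg(h₂ − h₁).
P₂ = 585000 + ½·1000·(3.25² − 20.1²) − 1000·9.81·(+2.14) = 585000 + (-197000) − (21000) = 367000 Pa.

367000 Pa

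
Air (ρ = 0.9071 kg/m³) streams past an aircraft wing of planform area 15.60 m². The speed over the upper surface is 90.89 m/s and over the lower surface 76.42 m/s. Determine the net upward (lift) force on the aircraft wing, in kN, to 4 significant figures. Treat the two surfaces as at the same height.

With equal heights on the two surfaces, Bernoulli gives P_lower − P_upper = ½ρ(v_upper² − v_lower²).
ΔP = ½·0.9071·(90.89² − 76.42²) = 1098 Pa.
Lift = ΔP · A = 1098 × 15.60 = 17130 N.

17.13 kN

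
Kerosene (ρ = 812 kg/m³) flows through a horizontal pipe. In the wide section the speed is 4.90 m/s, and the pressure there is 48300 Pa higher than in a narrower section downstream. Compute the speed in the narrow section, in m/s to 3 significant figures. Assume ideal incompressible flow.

Along the level pipe P + ½ρv² is conserved, hence v₂² = v₁² + 2(P₁ − P₂)/ρ.
v₂ = √(4.90² + 2·48300/812) = √(24.0 + 119) = 12.0 m/s.

v₂ = 12.0 m/s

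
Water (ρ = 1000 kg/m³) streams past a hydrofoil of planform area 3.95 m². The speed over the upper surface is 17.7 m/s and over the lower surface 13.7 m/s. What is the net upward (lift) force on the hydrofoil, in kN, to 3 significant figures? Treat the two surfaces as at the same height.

F ≈ 248 kN

From P + ½ρv² = const at equal height, P_low − P_up = ½ρ(v_up² − v_low²).
ΔP = ½·1000·(17.7² − 13.7²) = 62800 Pa.
Lift = ΔP · A = 62800 × 3.95 = 248000 N.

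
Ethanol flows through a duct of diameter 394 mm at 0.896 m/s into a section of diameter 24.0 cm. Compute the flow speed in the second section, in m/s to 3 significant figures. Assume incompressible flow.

v₂ ≈ 2.41 m/s

Mass conservation (A₁v₁ = A₂v₂) gives v₂ = 0.896 × 1220/452 = 2.41 m/s.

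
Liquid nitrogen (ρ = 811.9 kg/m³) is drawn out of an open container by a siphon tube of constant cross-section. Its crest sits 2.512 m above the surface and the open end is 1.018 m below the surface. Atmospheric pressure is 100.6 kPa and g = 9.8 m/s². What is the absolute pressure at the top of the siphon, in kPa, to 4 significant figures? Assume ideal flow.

Bernoulli surface→outlet gives ½v² = g·h_out, so v = √(2·9.8·1.018) = 4.467 m/s.
The bore is uniform, so the speed at the crest is the same v. Bernoulli surface→crest: P_atm = P_top + ½ρv² + ρg·h_top.
P_top = 100600 − ½·811.9·4.467² − 811.9·9.8·2.512 = 72510 Pa.

P_top ≈ 72.51 kPa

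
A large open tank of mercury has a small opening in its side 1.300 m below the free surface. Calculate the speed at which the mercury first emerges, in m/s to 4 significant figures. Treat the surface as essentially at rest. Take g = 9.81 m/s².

v = 5.050 m/s

Torricelli's result v = √(2gh) gives v = √(2·9.81·1.300) = 5.050 m/s.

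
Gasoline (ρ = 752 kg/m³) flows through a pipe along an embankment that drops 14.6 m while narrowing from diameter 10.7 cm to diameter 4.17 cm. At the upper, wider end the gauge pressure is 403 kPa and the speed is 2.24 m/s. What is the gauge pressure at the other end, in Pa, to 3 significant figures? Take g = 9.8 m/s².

P₂ ≈ 431000 Pa

By continuity, v₂ = v₁·A₁/A₂ = 2.24·(89.9/13.7) = 14.7 m/s.
Energy conservation along the streamline gives P₂ = P₁ − ½ρ(v₂² − v₁²) − ρg(h₂ − h₁).
P₂ = 403000 + ½·752·(2.24² − 14.7²) − 752·9.8·(−14.6) = 403000 + (-79900) − (-108000) = 431000 Pa.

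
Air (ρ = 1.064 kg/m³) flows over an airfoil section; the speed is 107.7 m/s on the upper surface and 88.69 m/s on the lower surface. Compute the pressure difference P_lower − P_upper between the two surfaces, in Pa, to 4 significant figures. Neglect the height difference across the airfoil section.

ΔP ≈ 1986 Pa

The pressure is lower where the speed is higher: ΔP = ½ρ(v_up² − v_low²).
ΔP = ½·1.064·(107.7² − 88.69²) = 1986 Pa.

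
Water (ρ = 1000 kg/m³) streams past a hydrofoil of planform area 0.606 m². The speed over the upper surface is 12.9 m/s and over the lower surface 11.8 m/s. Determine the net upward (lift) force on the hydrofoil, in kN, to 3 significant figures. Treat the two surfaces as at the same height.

F ≈ 8.23 kN

The faster flow above has the lower pressure; Bernoulli (same height) gives ΔP = ½ρ(v_up² − v_low²).
ΔP = ½·1000·(12.9² − 11.8²) = 13600 Pa.
Lift = ΔP · A = 13600 × 0.606 = 8230 N.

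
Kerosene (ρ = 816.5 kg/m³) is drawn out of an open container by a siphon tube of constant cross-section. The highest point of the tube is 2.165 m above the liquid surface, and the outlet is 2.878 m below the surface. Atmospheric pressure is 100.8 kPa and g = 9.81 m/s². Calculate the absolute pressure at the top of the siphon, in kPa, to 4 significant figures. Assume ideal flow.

The outlet speed comes from Torricelli: v = √(2g·2.878) = 7.514 m/s.
The bore is uniform, so the speed at the crest is the same v. Bernoulli surface→crest: P_atm = P_top + ½ρv² + ρg·h_top.
P_top = 100800 − ½·816.5·7.514² − 816.5·9.81·2.165 = 60410 Pa.

P_top = 60.41 kPa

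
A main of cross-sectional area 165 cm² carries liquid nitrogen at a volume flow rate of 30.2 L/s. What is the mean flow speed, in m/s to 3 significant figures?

Q = 30.2 L/s = 0.0302 m³/s.
v = Q/A = 0.0302 / 0.0165 = 1.83 m/s.

v = 1.83 m/s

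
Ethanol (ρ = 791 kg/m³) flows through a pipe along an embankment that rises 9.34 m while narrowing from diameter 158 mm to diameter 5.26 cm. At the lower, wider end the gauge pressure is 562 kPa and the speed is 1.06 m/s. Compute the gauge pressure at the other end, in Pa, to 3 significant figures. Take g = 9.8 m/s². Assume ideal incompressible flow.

454000 Pa

By continuity, v₂ = v₁·A₁/A₂ = 1.06·(196/21.7) = 9.56 m/s.
Applying Bernoulli between the two ends and solving for P₂: P₂ = P₁ + ½ρ(v₁² − v₂²) − ρgΔh.
P₂ = 562000 + ½·791·(1.06² − 9.56²) − 791·9.8·(+9.34) = 562000 + (-35700) − (72400) = 454000 Pa.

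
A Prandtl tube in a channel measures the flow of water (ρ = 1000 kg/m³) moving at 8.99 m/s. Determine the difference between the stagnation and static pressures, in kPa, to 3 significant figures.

40.4 kPa

At the stagnation point the flow is brought to rest, so Bernoulli gives P_stag − P_static = ½ρv².
ΔP = ½·1000·8.99² = 40400 Pa.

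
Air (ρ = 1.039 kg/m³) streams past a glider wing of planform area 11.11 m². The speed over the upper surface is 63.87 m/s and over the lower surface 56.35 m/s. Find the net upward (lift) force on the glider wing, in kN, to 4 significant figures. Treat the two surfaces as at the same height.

5.218 kN

From P + ½ρv² = const at equal height, P_low − P_up = ½ρ(v_up² − v_low²).
ΔP = ½·1.039·(63.87² − 56.35²) = 469.7 Pa.
Lift = ΔP · A = 469.7 × 11.11 = 5218 N.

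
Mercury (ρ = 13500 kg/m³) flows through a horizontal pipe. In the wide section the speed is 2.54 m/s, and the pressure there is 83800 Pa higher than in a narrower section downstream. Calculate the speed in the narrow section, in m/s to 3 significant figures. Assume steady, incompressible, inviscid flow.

v₂ ≈ 4.34 m/s

With h₁ = h₂, rearranging Bernoulli gives v₂ = √(v₁² + 2ΔP/ρ).
v₂ = √(2.54² + 2·83800/13500) = √(6.45 + 12.4) = 4.34 m/s.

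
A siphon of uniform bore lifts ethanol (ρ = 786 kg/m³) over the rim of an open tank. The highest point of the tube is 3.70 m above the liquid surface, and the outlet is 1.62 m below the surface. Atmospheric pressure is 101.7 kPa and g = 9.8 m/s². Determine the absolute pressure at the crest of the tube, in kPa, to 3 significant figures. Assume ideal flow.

60.7 kPa

The outlet speed comes from Torricelli: v = √(2g·1.62) = 5.63 m/s.
With constant cross-section the crest speed equals v; applying Bernoulli from the surface up to the crest, P_top = P_atm − ½ρv² − ρg·h_top.
P_top = 101700 − ½·786·5.63² − 786·9.8·3.70 = 60700 Pa.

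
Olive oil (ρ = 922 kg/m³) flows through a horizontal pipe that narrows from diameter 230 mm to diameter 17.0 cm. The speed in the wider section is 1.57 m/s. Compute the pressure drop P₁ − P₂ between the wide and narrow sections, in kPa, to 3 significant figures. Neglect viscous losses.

The volume flow rate is constant, so v₂ = (A₁/A₂)v₁ = (415/227)·1.57 = 2.87 m/s.
With no height change, Bernoulli's equation is P₁ + ½ρv₁² = P₂ + ½ρv₂².
P₁ − P₂ = ½·922·(2.87² − 1.57²) = ½·922·5.79 = 2670 Pa.

ΔP = 2.67 kPa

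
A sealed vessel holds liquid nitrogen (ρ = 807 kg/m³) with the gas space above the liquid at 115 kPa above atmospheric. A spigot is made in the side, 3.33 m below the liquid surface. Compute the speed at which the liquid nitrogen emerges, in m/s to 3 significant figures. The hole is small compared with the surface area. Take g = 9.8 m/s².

v = 18.7 m/s

Take point 1 at the surface (v₁ ≈ 0) and point 2 at the hole (at atmospheric pressure). Bernoulli: P₁ + ρg h = P_atm + ½ρv₂².
With P₁ − P_atm = 115000 Pa, v₂ = √(2gh + 2ΔP/ρ) = √(2·9.8·3.33 + 2·115000/807) = 18.7 m/s.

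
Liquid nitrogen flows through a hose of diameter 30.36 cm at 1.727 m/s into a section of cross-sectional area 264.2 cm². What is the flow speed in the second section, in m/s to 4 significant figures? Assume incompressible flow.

By continuity, v₂ = v₁·A₁/A₂ = 1.727·(723.9/264.2) = 4.732 m/s.

v₂ ≈ 4.732 m/s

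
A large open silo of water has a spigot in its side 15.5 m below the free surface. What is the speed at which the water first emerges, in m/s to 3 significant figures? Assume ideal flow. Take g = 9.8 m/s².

v ≈ 17.4 m/s

With the surface at rest and both surface and jet at atmospheric pressure, Bernoulli gives ρg h = ½ρv², so v = √(2gh) = √(2·9.8·15.5) = 17.4 m/s.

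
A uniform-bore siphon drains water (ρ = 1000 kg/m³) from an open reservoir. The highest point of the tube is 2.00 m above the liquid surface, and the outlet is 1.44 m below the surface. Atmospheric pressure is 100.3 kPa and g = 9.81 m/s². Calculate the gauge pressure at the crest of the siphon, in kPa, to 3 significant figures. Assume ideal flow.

The outlet speed comes from Torricelli: v = √(2g·1.44) = 5.32 m/s.
With constant cross-section the crest speed equals v; applying Bernoulli from the surface up to the crest, P_top = P_atm − ½ρv² − ρg·h_top.
P_top = 100300 − ½·1000·5.32² − 1000·9.81·2.00 = 66600 Pa. So P_gauge = P_top − P_atm = -33700 Pa.

P_gauge ≈ -33.7 kPa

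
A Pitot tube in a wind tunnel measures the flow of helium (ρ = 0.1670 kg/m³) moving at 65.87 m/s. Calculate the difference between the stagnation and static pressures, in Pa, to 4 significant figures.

362.3 Pa

At the stagnation point the flow is brought to rest, so Bernoulli gives P_stag − P_static = ½ρv².
ΔP = ½·0.1670·65.87² = 362.3 Pa.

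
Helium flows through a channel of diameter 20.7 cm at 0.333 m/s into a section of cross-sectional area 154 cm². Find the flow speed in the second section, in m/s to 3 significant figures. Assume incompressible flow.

0.728 m/s

Continuity gives A₁v₁ = A₂v₂, so v₂ = (337 cm²)/(154 cm²) × 0.333 m/s = 0.728 m/s.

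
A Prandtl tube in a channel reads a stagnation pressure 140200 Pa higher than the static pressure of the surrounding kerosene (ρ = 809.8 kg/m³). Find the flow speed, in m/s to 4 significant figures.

Bernoulli between the free stream and the stagnation point: ½ρv² = P_stag − P_static.
v = √(2ΔP/ρ) = √(2·140200/809.8) = 18.61 m/s.

v ≈ 18.61 m/s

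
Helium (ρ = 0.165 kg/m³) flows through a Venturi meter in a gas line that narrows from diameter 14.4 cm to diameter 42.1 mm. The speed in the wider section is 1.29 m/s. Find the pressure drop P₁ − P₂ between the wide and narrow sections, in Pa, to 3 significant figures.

By continuity, v₂ = v₁·A₁/A₂ = 1.29·(163/13.9) = 15.1 m/s.
Along the horizontal streamline, P + ½ρv² is constant.
P₁ − P₂ = ½·0.165·(15.1² − 1.29²) = ½·0.165·226 = 18.7 Pa.

18.7 Pa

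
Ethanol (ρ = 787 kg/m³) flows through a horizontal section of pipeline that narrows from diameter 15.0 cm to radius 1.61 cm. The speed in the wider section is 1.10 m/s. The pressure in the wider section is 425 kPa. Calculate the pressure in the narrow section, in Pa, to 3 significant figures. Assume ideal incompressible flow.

Continuity gives A₁v₁ = A₂v₂, so v₂ = (177 cm²)/(8.14 cm²) × 1.10 m/s = 23.9 m/s.
Bernoulli (h₁ = h₂): P₁ − P₂ = ½ρ(v₂² − v₁²).
P₂ = P₁ − ½ρ(v₂² − v₁²) = 425000 − ½·787·(23.9² − 1.10²) = 425000 − 224000 = 201000 Pa.

P₂ = 201000 Pa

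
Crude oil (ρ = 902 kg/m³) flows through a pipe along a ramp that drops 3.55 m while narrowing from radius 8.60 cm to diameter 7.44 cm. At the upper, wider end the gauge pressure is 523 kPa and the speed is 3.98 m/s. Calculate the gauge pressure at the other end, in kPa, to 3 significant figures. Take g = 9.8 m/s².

Continuity gives A₁v₁ = A₂v₂, so v₂ = (232 cm²)/(43.5 cm²) × 3.98 m/s = 21.3 m/s.
Energy conservation along the streamline gives P₂ = P₁ − ½ρ(v₂² − v₁²) − ρg(h₂ − h₁).
P₂ = 523000 + ½·902·(3.98² − 21.3²) − 902·9.8·(−3.55) = 523000 + (-197000) − (-31400) = 357000 Pa.

P₂ ≈ 357 kPa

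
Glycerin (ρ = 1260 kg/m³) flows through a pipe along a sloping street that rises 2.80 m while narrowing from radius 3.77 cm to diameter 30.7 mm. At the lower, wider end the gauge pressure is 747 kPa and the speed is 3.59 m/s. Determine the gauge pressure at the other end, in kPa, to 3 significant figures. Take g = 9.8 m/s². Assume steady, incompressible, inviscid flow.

Continuity gives A₁v₁ = A₂v₂, so v₂ = (44.7 cm²)/(7.40 cm²) × 3.59 m/s = 21.7 m/s.
Bernoulli: P₁ + ½ρv₁² + ρg h₁ = P₂ + ½ρv₂² + ρg h₂, so P₂ = P₁ + ½ρ(v₁² − v₂²) − ρg(h₂ − h₁).
P₂ = 747000 + ½·1260·(3.59² − 21.7²) − 1260·9.8·(+2.80) = 747000 + (-287000) − (34600) = 425000 Pa.

P₂ ≈ 425 kPa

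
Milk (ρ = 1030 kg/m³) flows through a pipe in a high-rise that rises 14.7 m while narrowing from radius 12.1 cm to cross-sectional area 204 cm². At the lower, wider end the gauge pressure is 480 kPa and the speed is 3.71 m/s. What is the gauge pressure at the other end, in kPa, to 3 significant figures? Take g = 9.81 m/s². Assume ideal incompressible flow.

The volume flow rate is constant, so v₂ = (A₁/A₂)v₁ = (460/204)·3.71 = 8.36 m/s.
Bernoulli: P₁ + ½ρv₁² + ρg h₁ = P₂ + ½ρv₂² + ρg h₂, so P₂ = P₁ + ½ρ(v₁² − v₂²) − ρg(h₂ − h₁).
P₂ = 480000 + ½·1030·(3.71² − 8.36²) − 1030·9.81·(+14.7) = 480000 + (-28900) − (149000) = 303000 Pa.

303 kPa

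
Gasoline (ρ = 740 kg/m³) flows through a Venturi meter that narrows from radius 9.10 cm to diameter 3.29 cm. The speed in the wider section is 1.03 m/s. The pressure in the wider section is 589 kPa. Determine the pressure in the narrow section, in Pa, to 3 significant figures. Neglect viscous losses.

Mass conservation (A₁v₁ = A₂v₂) gives v₂ = 1.03 × 260/8.50 = 31.5 m/s.
With no height change, Bernoulli's equation is P₁ + ½ρv₁² = P₂ + ½ρv₂².
P₂ = P₁ − ½ρ(v₂² − v₁²) = 589000 − ½·740·(31.5² − 1.03²) = 589000 − 367000 = 222000 Pa.

222000 Pa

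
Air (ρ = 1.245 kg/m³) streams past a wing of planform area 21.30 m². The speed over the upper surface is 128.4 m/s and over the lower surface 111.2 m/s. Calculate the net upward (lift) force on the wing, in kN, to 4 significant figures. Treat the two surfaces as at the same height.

54.64 kN

With equal heights on the two surfaces, Bernoulli gives P_lower − P_upper = ½ρ(v_upper² − v_lower²).
ΔP = ½·1.245·(128.4² − 111.2²) = 2565 Pa.
Lift = ΔP · A = 2565 × 21.30 = 54640 N.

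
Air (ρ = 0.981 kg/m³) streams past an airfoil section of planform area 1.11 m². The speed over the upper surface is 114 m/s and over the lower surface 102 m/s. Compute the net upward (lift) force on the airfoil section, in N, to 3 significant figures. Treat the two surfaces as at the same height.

1410 N

With equal heights on the two surfaces, Bernoulli gives P_lower − P_upper = ½ρ(v_upper² − v_lower²).
ΔP = ½·0.981·(114² − 102²) = 1270 Pa.
Lift = ΔP · A = 1270 × 1.11 = 1410 N.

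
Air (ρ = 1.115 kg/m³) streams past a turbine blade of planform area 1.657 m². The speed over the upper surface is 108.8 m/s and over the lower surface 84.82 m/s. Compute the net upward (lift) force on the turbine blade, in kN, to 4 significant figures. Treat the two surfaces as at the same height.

From P + ½ρv² = const at equal height, P_low − P_up = ½ρ(v_up² − v_low²).
ΔP = ½·1.115·(108.8² − 84.82²) = 2588 Pa.
Lift = ΔP · A = 2588 × 1.657 = 4289 N.

F = 4.289 kN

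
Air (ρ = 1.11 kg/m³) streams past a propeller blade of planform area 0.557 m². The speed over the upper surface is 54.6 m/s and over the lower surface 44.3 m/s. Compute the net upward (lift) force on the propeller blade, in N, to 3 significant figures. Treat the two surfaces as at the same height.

From P + ½ρv² = const at equal height, P_low − P_up = ½ρ(v_up² − v_low²).
ΔP = ½·1.11·(54.6² − 44.3²) = 565 Pa.
Lift = ΔP · A = 565 × 0.557 = 315 N.

F ≈ 315 N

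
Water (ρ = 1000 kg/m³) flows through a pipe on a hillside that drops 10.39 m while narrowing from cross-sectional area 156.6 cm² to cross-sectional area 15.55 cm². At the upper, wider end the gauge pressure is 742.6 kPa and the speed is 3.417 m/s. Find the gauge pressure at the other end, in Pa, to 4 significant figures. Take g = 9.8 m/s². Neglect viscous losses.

P₂ ≈ 258200 Pa

Continuity gives A₁v₁ = A₂v₂, so v₂ = (156.6 cm²)/(15.55 cm²) × 3.417 m/s = 34.41 m/s.
Bernoulli: P₁ + ½ρv₁² + ρg h₁ = P₂ + ½ρv₂² + ρg h₂, so P₂ = P₁ + ½ρ(v₁² − v₂²) − ρg(h₂ − h₁).
P₂ = 742600 + ½·1000·(3.417² − 34.41²) − 1000·9.8·(−10.39) = 742600 + (-586200) − (-101800) = 258200 Pa.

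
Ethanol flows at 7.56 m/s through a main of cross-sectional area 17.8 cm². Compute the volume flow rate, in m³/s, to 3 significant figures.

Q = A·v = 0.00178 m² × 7.56 m/s = 0.0135 m³/s.

Q ≈ 0.0135 m³/s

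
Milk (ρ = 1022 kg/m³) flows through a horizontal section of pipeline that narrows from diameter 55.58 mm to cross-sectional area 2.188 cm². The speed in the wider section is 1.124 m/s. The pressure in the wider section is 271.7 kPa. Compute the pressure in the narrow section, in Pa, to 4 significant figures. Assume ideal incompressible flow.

193000 Pa

Continuity gives A₁v₁ = A₂v₂, so v₂ = (24.26 cm²)/(2.188 cm²) × 1.124 m/s = 12.46 m/s.
With no height change, Bernoulli's equation is P₁ + ½ρv₁² = P₂ + ½ρv₂².
P₂ = P₁ − ½ρ(v₂² − v₁²) = 271700 − ½·1022·(12.46² − 1.124²) = 271700 − 78730 = 193000 Pa.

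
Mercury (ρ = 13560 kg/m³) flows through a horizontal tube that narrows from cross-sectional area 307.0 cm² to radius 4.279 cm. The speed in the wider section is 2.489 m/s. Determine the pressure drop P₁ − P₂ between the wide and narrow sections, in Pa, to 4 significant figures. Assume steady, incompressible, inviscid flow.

By continuity, v₂ = v₁·A₁/A₂ = 2.489·(307.0/57.52) = 13.28 m/s.
With no height change, Bernoulli's equation is P₁ + ½ρv₁² = P₂ + ½ρv₂².
P₁ − P₂ = ½·13560·(13.28² − 2.489²) = ½·13560·170.3 = 1154000 Pa.

ΔP = 1154000 Pa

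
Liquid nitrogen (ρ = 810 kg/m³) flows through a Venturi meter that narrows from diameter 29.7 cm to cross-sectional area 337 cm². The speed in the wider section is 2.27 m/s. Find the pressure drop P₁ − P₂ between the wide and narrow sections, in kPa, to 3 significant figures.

ΔP ≈ 6.73 kPa

Continuity gives A₁v₁ = A₂v₂, so v₂ = (693 cm²)/(337 cm²) × 2.27 m/s = 4.67 m/s.
Bernoulli (h₁ = h₂): P₁ − P₂ = ½ρ(v₂² − v₁²).
P₁ − P₂ = ½·810·(4.67² − 2.27²) = ½·810·16.6 = 6730 Pa.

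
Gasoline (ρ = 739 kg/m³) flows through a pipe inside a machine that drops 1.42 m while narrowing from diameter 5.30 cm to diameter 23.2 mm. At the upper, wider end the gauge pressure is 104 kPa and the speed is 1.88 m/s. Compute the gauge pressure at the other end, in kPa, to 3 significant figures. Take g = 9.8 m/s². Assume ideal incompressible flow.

80.0 kPa

The volume flow rate is constant, so v₂ = (A₁/A₂)v₁ = (22.1/4.23)·1.88 = 9.81 m/s.
Bernoulli: P₁ + ½ρv₁² + ρg h₁ = P₂ + ½ρv₂² + ρg h₂, so P₂ = P₁ + ½ρ(v₁² − v₂²) − ρg(h₂ − h₁).
P₂ = 104000 + ½·739·(1.88² − 9.81²) − 739·9.8·(−1.42) = 104000 + (-34300) − (-10300) = 80000 Pa.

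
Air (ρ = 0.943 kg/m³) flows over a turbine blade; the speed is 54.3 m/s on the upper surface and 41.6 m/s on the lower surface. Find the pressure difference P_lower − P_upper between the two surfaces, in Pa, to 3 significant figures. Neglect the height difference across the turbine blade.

574 Pa

The pressure is lower where the speed is higher: ΔP = ½ρ(v_up² − v_low²).
ΔP = ½·0.943·(54.3² − 41.6²) = 574 Pa.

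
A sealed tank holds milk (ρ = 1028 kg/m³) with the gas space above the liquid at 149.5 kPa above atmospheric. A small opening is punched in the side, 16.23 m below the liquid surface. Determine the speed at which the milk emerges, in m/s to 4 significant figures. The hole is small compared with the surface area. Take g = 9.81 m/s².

v ≈ 24.68 m/s

Take point 1 at the surface (v₁ ≈ 0) and point 2 at the hole (at atmospheric pressure). Bernoulli: P₁ + ρg h = P_atm + ½ρv₂².
With P₁ − P_atm = 149500 Pa, v₂ = √(2gh + 2ΔP/ρ) = √(2·9.81·16.23 + 2·149500/1028) = 24.68 m/s.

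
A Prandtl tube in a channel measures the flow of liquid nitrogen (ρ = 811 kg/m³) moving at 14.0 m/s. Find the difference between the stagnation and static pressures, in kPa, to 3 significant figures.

79.5 kPa

At the stagnation point the flow is brought to rest, so Bernoulli gives P_stag − P_static = ½ρv².
ΔP = ½·811·14.0² = 79500 Pa.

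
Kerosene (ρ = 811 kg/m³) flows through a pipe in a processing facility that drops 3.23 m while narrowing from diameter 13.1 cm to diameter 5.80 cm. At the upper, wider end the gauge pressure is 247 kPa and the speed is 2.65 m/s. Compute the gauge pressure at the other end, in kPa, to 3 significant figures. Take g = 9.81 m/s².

Continuity gives A₁v₁ = A₂v₂, so v₂ = (135 cm²)/(26.4 cm²) × 2.65 m/s = 13.5 m/s.
Energy conservation along the streamline gives P₂ = P₁ − ½ρ(v₂² − v₁²) − ρg(h₂ − h₁).
P₂ = 247000 + ½·811·(2.65² − 13.5²) − 811·9.81·(−3.23) = 247000 + (-71300) − (-25700) = 201000 Pa.

P₂ = 201 kPa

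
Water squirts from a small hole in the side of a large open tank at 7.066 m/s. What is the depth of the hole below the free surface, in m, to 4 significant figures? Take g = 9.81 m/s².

For a small hole in a large open tank, ½v² = gh, giving h = v²/(2g).
h = 7.066²/(2·9.81) = 49.93/19.62 = 2.545 m.

h = 2.545 m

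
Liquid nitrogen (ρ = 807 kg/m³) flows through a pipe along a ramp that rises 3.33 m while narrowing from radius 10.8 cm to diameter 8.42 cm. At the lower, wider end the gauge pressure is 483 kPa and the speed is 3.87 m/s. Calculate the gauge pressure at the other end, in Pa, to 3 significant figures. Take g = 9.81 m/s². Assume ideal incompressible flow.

201000 Pa

By continuity, v₂ = v₁·A₁/A₂ = 3.87·(366/55.7) = 25.5 m/s.
Applying Bernoulli between the two ends and solving for P₂: P₂ = P₁ + ½ρ(v₁² − v₂²) − ρgΔh.
P₂ = 483000 + ½·807·(3.87² − 25.5²) − 807·9.81·(+3.33) = 483000 + (-256000) − (26400) = 201000 Pa.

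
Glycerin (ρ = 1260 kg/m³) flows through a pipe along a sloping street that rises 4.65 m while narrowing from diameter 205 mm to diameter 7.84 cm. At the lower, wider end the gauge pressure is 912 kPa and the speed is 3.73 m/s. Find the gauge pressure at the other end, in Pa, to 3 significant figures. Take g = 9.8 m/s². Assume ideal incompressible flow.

By continuity, v₂ = v₁·A₁/A₂ = 3.73·(330/48.3) = 25.5 m/s.
Bernoulli: P₁ + ½ρv₁² + ρg h₁ = P₂ + ½ρv₂² + ρg h₂, so P₂ = P₁ + ½ρ(v₁² − v₂²) − ρg(h₂ − h₁).
P₂ = 912000 + ½·1260·(3.73² − 25.5²) − 1260·9.8·(+4.65) = 912000 + (-401000) − (57400) = 454000 Pa.

P₂ = 454000 Pa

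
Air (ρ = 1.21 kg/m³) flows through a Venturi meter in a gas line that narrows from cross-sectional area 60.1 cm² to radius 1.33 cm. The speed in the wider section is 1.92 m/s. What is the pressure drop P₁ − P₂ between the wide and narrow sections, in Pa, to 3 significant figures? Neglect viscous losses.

ΔP ≈ 259 Pa

Continuity gives A₁v₁ = A₂v₂, so v₂ = (60.1 cm²)/(5.56 cm²) × 1.92 m/s = 20.8 m/s.
With no height change, Bernoulli's equation is P₁ + ½ρv₁² = P₂ + ½ρv₂².
P₁ − P₂ = ½·1.21·(20.8² − 1.92²) = ½·1.21·427 = 259 Pa.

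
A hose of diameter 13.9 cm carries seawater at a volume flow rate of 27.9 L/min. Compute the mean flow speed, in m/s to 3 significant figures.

v = 0.0306 m/s

Q = 27.9 L/min = 0.000465 m³/s.
v = Q/A = 0.000465 / 0.0152 = 0.0306 m/s.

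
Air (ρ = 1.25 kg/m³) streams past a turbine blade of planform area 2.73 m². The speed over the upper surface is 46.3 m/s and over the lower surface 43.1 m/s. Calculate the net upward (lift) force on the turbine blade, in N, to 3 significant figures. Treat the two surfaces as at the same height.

With equal heights on the two surfaces, Bernoulli gives P_lower − P_upper = ½ρ(v_upper² − v_lower²).
ΔP = ½·1.25·(46.3² − 43.1²) = 179 Pa.
Lift = ΔP · A = 179 × 2.73 = 488 N.

488 N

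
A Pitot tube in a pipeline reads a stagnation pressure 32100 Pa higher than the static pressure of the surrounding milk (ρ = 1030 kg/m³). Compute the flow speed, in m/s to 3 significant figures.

v = 7.89 m/s

At the stagnation point the flow is brought to rest, so Bernoulli gives P_stag − P_static = ½ρv².
v = √(2ΔP/ρ) = √(2·32100/1030) = 7.89 m/s.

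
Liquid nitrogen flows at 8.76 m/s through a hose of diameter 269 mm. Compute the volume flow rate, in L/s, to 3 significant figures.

Q ≈ 498 L/s

Q = A·v = 0.0568 m² × 8.76 m/s = 0.498 m³/s.
Converting: 0.498 m³/s × 1000 = 498 L/s.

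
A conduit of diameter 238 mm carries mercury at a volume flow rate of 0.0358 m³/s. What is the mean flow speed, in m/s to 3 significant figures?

Q = 0.0358 m³/s = 0.0358 m³/s.
v = Q/A = 0.0358 / 0.0445 = 0.805 m/s.

0.805 m/s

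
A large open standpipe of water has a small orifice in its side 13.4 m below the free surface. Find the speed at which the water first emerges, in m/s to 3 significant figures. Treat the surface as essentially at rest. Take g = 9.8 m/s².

v ≈ 16.2 m/s

Torricelli's result v = √(2gh) gives v = √(2·9.8·13.4) = 16.2 m/s.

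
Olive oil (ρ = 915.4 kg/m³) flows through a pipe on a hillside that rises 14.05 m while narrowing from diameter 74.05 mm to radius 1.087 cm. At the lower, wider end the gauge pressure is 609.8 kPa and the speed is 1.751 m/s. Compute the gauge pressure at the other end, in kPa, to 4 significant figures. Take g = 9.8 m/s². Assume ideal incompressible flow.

P₂ = 296.3 kPa

Continuity gives A₁v₁ = A₂v₂, so v₂ = (43.07 cm²)/(3.712 cm²) × 1.751 m/s = 20.32 m/s.
Energy conservation along the streamline gives P₂ = P₁ − ½ρ(v₂² − v₁²) − ρg(h₂ − h₁).
P₂ = 609800 + ½·915.4·(1.751² − 20.32²) − 915.4·9.8·(+14.05) = 609800 + (-187500) − (126000) = 296300 Pa.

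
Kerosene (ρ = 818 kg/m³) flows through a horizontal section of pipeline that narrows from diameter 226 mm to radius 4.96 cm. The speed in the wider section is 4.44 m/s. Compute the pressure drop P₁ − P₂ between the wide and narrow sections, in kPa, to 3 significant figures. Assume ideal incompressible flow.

ΔP ≈ 209 kPa

By continuity, v₂ = v₁·A₁/A₂ = 4.44·(401/77.3) = 23.0 m/s.
With no height change, Bernoulli's equation is P₁ + ½ρv₁² = P₂ + ½ρv₂².
P₁ − P₂ = ½·818·(23.0² − 4.44²) = ½·818·511 = 209000 Pa.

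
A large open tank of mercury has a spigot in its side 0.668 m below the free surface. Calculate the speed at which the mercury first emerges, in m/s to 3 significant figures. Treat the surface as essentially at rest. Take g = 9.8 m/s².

v ≈ 3.62 m/s

Torricelli's result v = √(2gh) gives v = √(2·9.8·0.668) = 3.62 m/s.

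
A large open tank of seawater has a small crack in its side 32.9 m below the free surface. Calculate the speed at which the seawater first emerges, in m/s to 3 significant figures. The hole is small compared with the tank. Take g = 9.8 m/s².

25.4 m/s

With the surface at rest and both surface and jet at atmospheric pressure, Bernoulli gives ρg h = ½ρv², so v = √(2gh) = √(2·9.8·32.9) = 25.4 m/s.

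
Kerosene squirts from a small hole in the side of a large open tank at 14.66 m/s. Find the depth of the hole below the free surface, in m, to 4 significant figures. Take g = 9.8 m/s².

h ≈ 10.97 m

Inverting v = √(2gh) gives h = v² / 2g.
h = 14.66²/(2·9.8) = 214.9/19.60 = 10.97 m.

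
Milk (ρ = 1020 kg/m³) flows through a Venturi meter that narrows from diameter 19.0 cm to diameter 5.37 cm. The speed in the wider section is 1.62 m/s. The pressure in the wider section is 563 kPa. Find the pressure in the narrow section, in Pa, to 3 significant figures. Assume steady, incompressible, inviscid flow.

The volume flow rate is constant, so v₂ = (A₁/A₂)v₁ = (284/22.6)·1.62 = 20.3 m/s.
With no height change, Bernoulli's equation is P₁ + ½ρv₁² = P₂ + ½ρv₂².
P₂ = P₁ − ½ρ(v₂² − v₁²) = 563000 − ½·1020·(20.3² − 1.62²) = 563000 − 208000 = 355000 Pa.

P₂ ≈ 355000 Pa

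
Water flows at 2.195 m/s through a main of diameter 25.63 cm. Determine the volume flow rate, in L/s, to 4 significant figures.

Q = A·v = 0.05159 m² × 2.195 m/s = 0.1132 m³/s.
Converting: 0.1132 m³/s × 1000 = 113.2 L/s.

Q ≈ 113.2 L/s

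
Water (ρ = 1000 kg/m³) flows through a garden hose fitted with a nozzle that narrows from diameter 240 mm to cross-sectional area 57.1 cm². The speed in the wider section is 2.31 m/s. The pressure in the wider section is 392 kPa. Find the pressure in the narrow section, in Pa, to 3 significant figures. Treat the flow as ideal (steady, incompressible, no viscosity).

227000 Pa

Continuity gives A₁v₁ = A₂v₂, so v₂ = (452 cm²)/(57.1 cm²) × 2.31 m/s = 18.3 m/s.
With no height change, Bernoulli's equation is P₁ + ½ρv₁² = P₂ + ½ρv₂².
P₂ = P₁ − ½ρ(v₂² − v₁²) = 392000 − ½·1000·(18.3² − 2.31²) = 392000 − 165000 = 227000 Pa.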